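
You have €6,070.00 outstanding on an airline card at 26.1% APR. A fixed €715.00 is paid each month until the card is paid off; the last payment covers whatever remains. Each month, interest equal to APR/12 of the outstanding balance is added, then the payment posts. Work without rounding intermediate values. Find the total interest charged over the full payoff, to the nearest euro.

Monthly rate r = 26.1%/12 = 2.175% = 0.02175.
Payoff takes n = ⌈−ln(1 − rB₀/P)/ln(1+r)⌉ = ⌈9.487⌉ = 10 payments; the last is €350.25.
Total paid = 9·€715.00 + €350.25 = €6,785.25.
Total interest = total paid − principal = €6,785.25 − €6,070.00 = €715.25.

€715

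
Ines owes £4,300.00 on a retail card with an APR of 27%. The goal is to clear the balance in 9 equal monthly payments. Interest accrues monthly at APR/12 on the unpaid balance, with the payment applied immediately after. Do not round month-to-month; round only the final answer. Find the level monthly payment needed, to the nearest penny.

Monthly rate r = 27%/12 = 2.25% = 0.0225.
Level-payment amortization: P = B₀·r / (1 − (1+r)^(−n)) = 4300.00·0.0225 / (1 − 1.0225^(−9)).
Denominator 1 − (1+r)^(−9) = 0.18147839.
P = 96.75 / 0.18147839 ≈ 533.12.

£533.12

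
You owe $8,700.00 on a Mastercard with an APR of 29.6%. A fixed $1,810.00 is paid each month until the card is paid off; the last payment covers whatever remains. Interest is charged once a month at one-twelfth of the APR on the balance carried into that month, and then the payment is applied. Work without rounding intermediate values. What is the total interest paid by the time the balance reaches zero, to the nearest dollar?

$678

Monthly rate r = 29.6%/12 = 2.46667% = 0.0246667.
Payoff takes n = ⌈−ln(1 − rB₀/P)/ln(1+r)⌉ = ⌈5.179⌉ = 6 payments; the last is $327.53.
Total paid = 5·$1,810.00 + $327.53 = $9,377.53.
Total interest = total paid − principal = $9,377.53 − $8,700.00 = $677.53.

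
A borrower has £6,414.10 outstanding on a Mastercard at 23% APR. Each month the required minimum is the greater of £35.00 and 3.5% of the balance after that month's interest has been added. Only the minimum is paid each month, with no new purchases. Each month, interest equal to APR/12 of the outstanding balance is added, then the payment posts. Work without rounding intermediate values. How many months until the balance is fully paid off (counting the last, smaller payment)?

Monthly rate r = 23%/12 = 1.91667% = 0.0191667.
While 3.5% of the post-interest balance exceeds £35.00, each month B ← (B·(1+r))·(1 − 0.035), i.e. B shrinks by the factor (1+r)·0.965 = 0.9835.
This holds for months 1–113. Entering month 114 the balance is £978.21; 3.5% of the post-interest balance is now below £35.00, so the flat £35.00 minimum applies from here.
From month 114 a fixed £35.00 at rate r clears £978.21 in 41 more payments. Total: 113 + 41 = 154 months.

154 months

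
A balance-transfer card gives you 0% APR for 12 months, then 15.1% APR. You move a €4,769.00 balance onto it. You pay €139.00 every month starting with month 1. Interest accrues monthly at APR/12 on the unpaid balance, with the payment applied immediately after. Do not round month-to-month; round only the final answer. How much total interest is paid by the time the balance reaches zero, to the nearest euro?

Promo months 1–12 at r₀ = 0%/12 = 0; months 13+ at r₁ = 15.1%/12 = 0.0125833.
After month 12 (no interest yet): B = €4,769.00 − 12·€139.00 = €3,101.00.
Then at r₁ with €139.00/mo: n₂ = −ln(1 − r₁·B/P)/ln(1+r₁) ≈ 26.35 → 27 more payments.
Total paid = 38·€139.00 + €48.97 = €5,330.97; interest = €5,330.97 − €4,769.00 = €561.97.

€562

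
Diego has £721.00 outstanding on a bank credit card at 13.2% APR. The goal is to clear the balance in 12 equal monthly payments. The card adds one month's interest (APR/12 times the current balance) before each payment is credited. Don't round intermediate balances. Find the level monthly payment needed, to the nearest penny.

Monthly rate r = 13.2%/12 = 1.1% = 0.011.
Level-payment amortization: P = B₀·r / (1 − (1+r)^(−n)) = 721.00·0.011 / (1 − 1.011^(−12)).
Denominator 1 − (1+r)^(−12) = 0.123027181.
P = 7.931 / 0.123027181 ≈ 64.47.

£64.47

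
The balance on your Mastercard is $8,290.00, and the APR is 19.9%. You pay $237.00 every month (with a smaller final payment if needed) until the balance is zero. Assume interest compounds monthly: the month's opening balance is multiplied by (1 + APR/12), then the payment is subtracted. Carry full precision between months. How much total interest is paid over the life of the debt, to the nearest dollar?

Monthly rate r = 19.9%/12 = 1.65833% = 0.0165833.
Payoff takes n = ⌈−ln(1 − rB₀/P)/ln(1+r)⌉ = ⌈52.754⌉ = 53 payments; the last is $179.02.
Total paid = 52·$237.00 + $179.02 = $12,503.02.
Total interest = total paid − principal = $12,503.02 − $8,290.00 = $4,213.02.

$4,213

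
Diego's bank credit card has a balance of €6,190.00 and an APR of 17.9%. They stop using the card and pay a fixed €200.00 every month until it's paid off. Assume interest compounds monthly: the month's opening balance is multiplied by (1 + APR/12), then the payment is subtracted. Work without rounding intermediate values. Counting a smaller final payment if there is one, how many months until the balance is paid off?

Monthly rate r = 17.9%/12 = 1.49167% = 0.0149167.
Recurrence: B ← B·(1+r) − €200.00.
Month 1: interest €92.33; balance after payment €6,082.33.
Month 2: interest €90.73; balance after payment €5,973.06.
Closed form: n = −ln(1 − rB₀/P)/ln(1+r) = −ln(0.53833)/ln(1.01492) ≈ 41.825, so the balance reaches zero during payment 42.

42 months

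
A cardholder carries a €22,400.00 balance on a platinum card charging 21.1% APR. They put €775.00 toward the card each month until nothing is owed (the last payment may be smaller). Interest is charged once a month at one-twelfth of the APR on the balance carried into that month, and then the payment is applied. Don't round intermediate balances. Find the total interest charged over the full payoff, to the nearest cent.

€9,156.81

Monthly rate r = 21.1%/12 = 1.75833% = 0.0175833.
Payoff takes n = ⌈−ln(1 − rB₀/P)/ln(1+r)⌉ = ⌈40.717⌉ = 41 payments; the last is €556.81.
Total paid = 40·€775.00 + €556.81 = €31,556.81.
Total interest = total paid − principal = €31,556.81 − €22,400.00 = €9,156.81.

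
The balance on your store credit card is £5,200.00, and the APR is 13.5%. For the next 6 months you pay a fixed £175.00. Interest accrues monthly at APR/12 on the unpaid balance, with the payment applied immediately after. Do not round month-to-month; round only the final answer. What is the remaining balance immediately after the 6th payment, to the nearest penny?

£4,481.04

Monthly rate r = 13.5%/12 = 1.125% = 0.01125.
Each month: B ← B·(1+r) − £175.00.
Month 1: interest £58.50; balance after payment £5,083.50.
Month 2: interest £57.19; balance after payment £4,965.69.
Month 3: interest £55.86; balance after payment £4,846.55.
Month 4: interest £54.52; balance after payment £4,726.08.
Month 5: interest £53.17; balance after payment £4,604.25.
Month 6: interest £51.80; balance after payment £4,481.04.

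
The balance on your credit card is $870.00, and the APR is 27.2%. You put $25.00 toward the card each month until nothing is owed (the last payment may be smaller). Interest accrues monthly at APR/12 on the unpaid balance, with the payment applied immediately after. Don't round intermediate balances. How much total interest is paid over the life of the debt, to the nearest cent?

$864.45

Monthly rate r = 27.2%/12 = 2.26667% = 0.0226667.
Payoff takes n = ⌈−ln(1 − rB₀/P)/ln(1+r)⌉ = ⌈69.375⌉ = 70 payments; the last is $9.45.
Total paid = 69·$25.00 + $9.45 = $1,734.45.
Total interest = total paid − principal = $1,734.45 − $870.00 = $864.45.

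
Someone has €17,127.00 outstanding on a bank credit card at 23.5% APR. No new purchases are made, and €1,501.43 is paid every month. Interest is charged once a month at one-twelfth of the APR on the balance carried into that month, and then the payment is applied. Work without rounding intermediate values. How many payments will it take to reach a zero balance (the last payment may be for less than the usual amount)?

14 months

Monthly rate r = 23.5%/12 = 1.95833% = 0.0195833.
Recurrence: B ← B·(1+r) − €1,501.43.
Month 1: interest €335.40; balance after payment €15,960.97.
Month 2: interest €312.57; balance after payment €14,772.11.
Closed form: n = −ln(1 − rB₀/P)/ln(1+r) = −ln(0.77661)/ln(1.01958) ≈ 13.036, so the balance reaches zero during payment 14.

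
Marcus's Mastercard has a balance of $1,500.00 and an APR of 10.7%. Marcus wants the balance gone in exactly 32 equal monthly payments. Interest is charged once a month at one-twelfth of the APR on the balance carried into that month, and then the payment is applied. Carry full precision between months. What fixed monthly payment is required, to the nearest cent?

$54.09

Monthly rate r = 10.7%/12 = 0.891667% = 0.00891667.
Level-payment amortization: P = B₀·r / (1 − (1+r)^(−n)) = 1500.00·0.00891667 / (1 − 1.00892^(−32)).
Denominator 1 − (1+r)^(−32) = 0.247285094.
P = 13.375 / 0.247285094 ≈ 54.09.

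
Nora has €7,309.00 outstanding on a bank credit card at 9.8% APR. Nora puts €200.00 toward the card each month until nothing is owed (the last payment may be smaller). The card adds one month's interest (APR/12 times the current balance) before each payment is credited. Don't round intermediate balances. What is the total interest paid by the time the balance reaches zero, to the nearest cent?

€1,407.35

Monthly rate r = 9.8%/12 = 0.816667% = 0.00816667.
Payoff takes n = ⌈−ln(1 − rB₀/P)/ln(1+r)⌉ = ⌈43.581⌉ = 44 payments; the last is €116.35.
Total paid = 43·€200.00 + €116.35 = €8,716.35.
Total interest = total paid − principal = €8,716.35 − €7,309.00 = €1,407.35.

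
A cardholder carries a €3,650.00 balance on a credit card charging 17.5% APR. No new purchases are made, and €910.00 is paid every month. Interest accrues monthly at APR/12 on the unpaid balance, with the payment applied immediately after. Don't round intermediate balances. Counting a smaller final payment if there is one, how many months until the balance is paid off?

Monthly rate r = 17.5%/12 = 1.45833% = 0.0145833.
Recurrence: B ← B·(1+r) − €910.00.
Month 1: interest €53.23; balance after payment €2,793.23.
Month 2: interest €40.73; balance after payment €1,923.96.
Month 3: interest €28.06; balance after payment €1,042.02.
Month 4: interest €15.20; balance after payment €147.22.
Month 5: interest €2.15; balance after payment €0.00.

5 payments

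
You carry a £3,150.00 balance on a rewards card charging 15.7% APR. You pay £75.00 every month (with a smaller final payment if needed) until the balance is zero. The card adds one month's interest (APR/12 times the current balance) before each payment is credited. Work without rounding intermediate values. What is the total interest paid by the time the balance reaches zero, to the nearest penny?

Monthly rate r = 15.7%/12 = 1.30833% = 0.0130833.
Payoff takes n = ⌈−ln(1 − rB₀/P)/ln(1+r)⌉ = ⌈61.345⌉ = 62 payments; the last is £26.01.
Total paid = 61·£75.00 + £26.01 = £4,601.01.
Total interest = total paid − principal = £4,601.01 − £3,150.00 = £1,451.01.

£1,451.01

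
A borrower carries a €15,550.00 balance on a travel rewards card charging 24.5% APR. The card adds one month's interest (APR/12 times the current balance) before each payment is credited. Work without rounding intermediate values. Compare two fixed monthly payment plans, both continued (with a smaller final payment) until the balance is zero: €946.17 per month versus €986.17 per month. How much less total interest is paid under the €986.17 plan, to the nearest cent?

€180.24

Monthly rate r = 24.5%/12 = 2.04167% = 0.0204167.
At €946.17/mo: n = ⌈−ln(1 − rB₀/P)/ln(1+r)⌉ = 21 payments (last €215.23); total interest = total paid − €15,550.00 = €3,588.63.
At €986.17/mo: 20 payments (last €221.16); total interest €3,408.39.
Interest saved = €3,588.63 − €3,408.39 = €180.24.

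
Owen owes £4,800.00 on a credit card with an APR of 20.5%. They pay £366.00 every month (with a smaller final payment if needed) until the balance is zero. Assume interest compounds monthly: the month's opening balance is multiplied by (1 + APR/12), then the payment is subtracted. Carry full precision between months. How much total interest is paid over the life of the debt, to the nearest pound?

Monthly rate r = 20.5%/12 = 1.70833% = 0.0170833.
Payoff takes n = ⌈−ln(1 − rB₀/P)/ln(1+r)⌉ = ⌈14.975⌉ = 15 payments; the last is £356.86.
Total paid = 14·£366.00 + £356.86 = £5,480.86.
Total interest = total paid − principal = £5,480.86 − £4,800.00 = £680.86.

£681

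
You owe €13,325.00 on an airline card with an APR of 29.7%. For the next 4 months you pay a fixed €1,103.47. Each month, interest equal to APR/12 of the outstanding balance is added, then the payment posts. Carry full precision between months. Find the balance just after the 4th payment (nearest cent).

Monthly rate r = 29.7%/12 = 2.475% = 0.02475.
Each month: B ← B·(1+r) − €1,103.47.
Month 1: interest €329.79; balance after payment €12,551.32.
Month 2: interest €310.65; balance after payment €11,758.50.
Month 3: interest €291.02; balance after payment €10,946.05.
Month 4: interest €270.91; balance after payment €10,113.50.

€10,113.50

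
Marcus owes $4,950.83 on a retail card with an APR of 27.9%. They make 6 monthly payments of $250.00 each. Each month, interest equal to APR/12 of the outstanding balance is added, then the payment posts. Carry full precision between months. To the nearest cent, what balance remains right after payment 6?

$4,092.94

Monthly rate r = 27.9%/12 = 2.325% = 0.02325.
Each month: B ← B·(1+r) − $250.00.
Month 1: interest $115.11; balance after payment $4,815.94.
Month 2: interest $111.97; balance after payment $4,677.91.
Month 3: interest $108.76; balance after payment $4,536.67.
Month 4: interest $105.48; balance after payment $4,392.15.
Month 5: interest $102.12; balance after payment $4,244.26.
Month 6: interest $98.68; balance after payment $4,092.94.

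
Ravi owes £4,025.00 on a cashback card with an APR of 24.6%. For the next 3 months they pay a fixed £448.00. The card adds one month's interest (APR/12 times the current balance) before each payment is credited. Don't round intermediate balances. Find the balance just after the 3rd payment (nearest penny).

Monthly rate r = 24.6%/12 = 2.05% = 0.0205.
Each month: B ← B·(1+r) − £448.00.
Month 1: interest £82.51; balance after payment £3,659.51.
Month 2: interest £75.02; balance after payment £3,286.53.
Month 3: interest £67.37; balance after payment £2,905.91.

£2,905.91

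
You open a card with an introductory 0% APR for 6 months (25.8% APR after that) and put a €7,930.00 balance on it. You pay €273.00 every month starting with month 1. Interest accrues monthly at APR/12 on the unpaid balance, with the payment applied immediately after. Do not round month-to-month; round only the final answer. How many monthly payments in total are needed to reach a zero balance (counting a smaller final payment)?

Promo months 1–6 at r₀ = 0%/12 = 0; months 7+ at r₁ = 25.8%/12 = 0.0215.
After month 6 (no interest yet): B = €7,930.00 − 6·€273.00 = €6,292.00.
Then at r₁ with €273.00/mo: n₂ = −ln(1 − r₁·B/P)/ln(1+r₁) ≈ 32.17 → 33 more payments.

39 months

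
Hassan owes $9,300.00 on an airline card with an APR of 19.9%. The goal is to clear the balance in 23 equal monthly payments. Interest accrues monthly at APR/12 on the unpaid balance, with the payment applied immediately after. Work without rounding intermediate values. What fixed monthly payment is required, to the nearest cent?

Monthly rate r = 19.9%/12 = 1.65833% = 0.0165833.
Level-payment amortization: P = B₀·r / (1 − (1+r)^(−n)) = 9300.00·0.0165833 / (1 − 1.01658^(−23)).
Denominator 1 − (1+r)^(−23) = 0.314967243.
P = 154.225 / 0.314967243 ≈ 489.65.

$489.65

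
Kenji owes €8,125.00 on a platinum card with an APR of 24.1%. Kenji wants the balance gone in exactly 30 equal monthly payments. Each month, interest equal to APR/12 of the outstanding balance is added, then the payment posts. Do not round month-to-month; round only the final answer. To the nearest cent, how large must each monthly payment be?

€363.20

Monthly rate r = 24.1%/12 = 2.00833% = 0.0200833.
Level-payment amortization: P = B₀·r / (1 − (1+r)^(−n)) = 8125.00·0.0200833 / (1 − 1.02008^(−30)).
Denominator 1 − (1+r)^(−30) = 0.449280514.
P = 163.177 / 0.449280514 ≈ 363.20.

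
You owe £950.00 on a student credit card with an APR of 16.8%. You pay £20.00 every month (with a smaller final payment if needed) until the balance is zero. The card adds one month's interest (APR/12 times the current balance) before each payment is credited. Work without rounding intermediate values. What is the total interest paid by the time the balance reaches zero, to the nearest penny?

Monthly rate r = 16.8%/12 = 1.4% = 0.014.
Payoff takes n = ⌈−ln(1 − rB₀/P)/ln(1+r)⌉ = ⌈78.662⌉ = 79 payments; the last is £13.26.
Total paid = 78·£20.00 + £13.26 = £1,573.26.
Total interest = total paid − principal = £1,573.26 − £950.00 = £623.26.

£623.26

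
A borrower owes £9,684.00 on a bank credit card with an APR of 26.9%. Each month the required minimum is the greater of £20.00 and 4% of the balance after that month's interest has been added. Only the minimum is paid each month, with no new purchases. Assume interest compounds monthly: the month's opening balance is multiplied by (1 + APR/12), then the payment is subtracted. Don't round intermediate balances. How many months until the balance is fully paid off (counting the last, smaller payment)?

Monthly rate r = 26.9%/12 = 2.24167% = 0.0224167.
While 4% of the post-interest balance exceeds £20.00, each month B ← (B·(1+r))·(1 − 0.04), i.e. B shrinks by the factor (1+r)·0.96 = 0.98152.
This holds for months 1–161. Entering month 162 the balance is £480.64; 4% of the post-interest balance is now below £20.00, so the flat £20.00 minimum applies from here.
From month 162 a fixed £20.00 at rate r clears £480.64 in 35 more payments. Total: 161 + 35 = 196 months.

196 months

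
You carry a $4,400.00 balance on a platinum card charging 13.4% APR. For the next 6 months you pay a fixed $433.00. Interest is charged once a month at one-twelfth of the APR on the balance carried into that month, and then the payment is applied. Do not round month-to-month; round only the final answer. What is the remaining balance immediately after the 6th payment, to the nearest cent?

Monthly rate r = 13.4%/12 = 1.11667% = 0.0111667.
Each month: B ← B·(1+r) − $433.00.
Month 1: interest $49.13; balance after payment $4,016.13.
Month 2: interest $44.85; balance after payment $3,627.98.
Month 3: interest $40.51; balance after payment $3,235.49.
Month 4: interest $36.13; balance after payment $2,838.62.
Month 5: interest $31.70; balance after payment $2,437.32.
Month 6: interest $27.22; balance after payment $2,031.54.

$2,031.54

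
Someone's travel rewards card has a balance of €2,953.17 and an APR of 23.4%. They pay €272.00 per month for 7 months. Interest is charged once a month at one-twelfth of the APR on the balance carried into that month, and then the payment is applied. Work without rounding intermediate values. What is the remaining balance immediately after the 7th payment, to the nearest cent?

€1,361.57

Monthly rate r = 23.4%/12 = 1.95% = 0.0195.
Each month: B ← B·(1+r) − €272.00.
Month 1: interest €57.59; balance after payment €2,738.76.
Month 2: interest €53.41; balance after payment €2,520.16.
Month 3: interest €49.14; balance after payment €2,297.31.
Month 4: interest €44.80; balance after payment €2,070.10.
Month 5: interest €40.37; balance after payment €1,838.47.
Month 6: interest €35.85; balance after payment €1,602.32.
Month 7: interest €31.25; balance after payment €1,361.57.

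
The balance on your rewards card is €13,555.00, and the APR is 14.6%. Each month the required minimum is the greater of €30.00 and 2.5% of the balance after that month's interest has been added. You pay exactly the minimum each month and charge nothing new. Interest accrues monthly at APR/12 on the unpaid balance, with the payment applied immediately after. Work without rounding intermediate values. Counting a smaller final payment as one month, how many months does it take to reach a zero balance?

239 months

Monthly rate r = 14.6%/12 = 1.21667% = 0.0121667.
While 2.5% of the post-interest balance exceeds €30.00, each month B ← (B·(1+r))·(1 − 0.025), i.e. B shrinks by the factor (1+r)·0.975 = 0.98686.
This holds for months 1–185. Entering month 186 the balance is €1,173.76; 2.5% of the post-interest balance is now below €30.00, so the flat €30.00 minimum applies from here.
From month 186 a fixed €30.00 at rate r clears €1,173.76 in 54 more payments. Total: 185 + 54 = 239 months.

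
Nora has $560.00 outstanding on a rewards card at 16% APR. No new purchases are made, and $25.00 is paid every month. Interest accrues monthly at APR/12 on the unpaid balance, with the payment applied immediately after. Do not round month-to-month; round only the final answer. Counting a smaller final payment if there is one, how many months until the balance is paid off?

Monthly rate r = 16%/12 = 1.33333% = 0.0133333.
Recurrence: B ← B·(1+r) − $25.00.
Month 1: interest $7.47; balance after payment $542.47.
Month 2: interest $7.23; balance after payment $524.70.
Closed form: n = −ln(1 − rB₀/P)/ln(1+r) = −ln(0.70133)/ln(1.01333) ≈ 26.785, so the balance reaches zero during payment 27.

27 payments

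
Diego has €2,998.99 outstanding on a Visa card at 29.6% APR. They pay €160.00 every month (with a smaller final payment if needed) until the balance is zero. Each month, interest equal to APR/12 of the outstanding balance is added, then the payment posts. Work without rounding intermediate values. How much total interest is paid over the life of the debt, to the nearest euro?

€1,076

Monthly rate r = 29.6%/12 = 2.46667% = 0.0246667.
Payoff takes n = ⌈−ln(1 − rB₀/P)/ln(1+r)⌉ = ⌈25.466⌉ = 26 payments; the last is €75.03.
Total paid = 25·€160.00 + €75.03 = €4,075.03.
Total interest = total paid − principal = €4,075.03 − €2,998.99 = €1,076.04.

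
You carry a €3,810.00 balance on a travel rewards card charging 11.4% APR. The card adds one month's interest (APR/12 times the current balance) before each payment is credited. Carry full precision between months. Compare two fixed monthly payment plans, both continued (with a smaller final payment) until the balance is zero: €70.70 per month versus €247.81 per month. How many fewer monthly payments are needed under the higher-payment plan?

Monthly rate r = 11.4%/12 = 0.95% = 0.0095.
At €70.70/mo: n = ⌈−ln(1 − rB₀/P)/ln(1+r)⌉ = 76 payments (last €61.39); total interest = total paid − €3,810.00 = €1,553.89.
At €247.81/mo: 17 payments (last €173.52); total interest €328.48.
Payments saved = 76 − 17 = 59.

59 fewer payments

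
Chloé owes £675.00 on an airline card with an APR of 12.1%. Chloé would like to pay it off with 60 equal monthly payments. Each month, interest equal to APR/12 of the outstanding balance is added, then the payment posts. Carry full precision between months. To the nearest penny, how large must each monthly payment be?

£15.05

Monthly rate r = 12.1%/12 = 1.00833% = 0.0100833.
Level-payment amortization: P = B₀·r / (1 − (1+r)^(−n)) = 675.00·0.0100833 / (1 − 1.01008^(−60)).
Denominator 1 − (1+r)^(−60) = 0.452268536.
P = 6.80625 / 0.452268536 ≈ 15.05.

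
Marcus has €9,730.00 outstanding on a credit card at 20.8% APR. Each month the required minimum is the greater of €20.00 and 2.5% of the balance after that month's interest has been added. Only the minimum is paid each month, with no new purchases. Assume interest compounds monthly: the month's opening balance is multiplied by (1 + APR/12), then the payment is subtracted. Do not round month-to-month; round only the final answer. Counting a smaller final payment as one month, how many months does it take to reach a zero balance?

Monthly rate r = 20.8%/12 = 1.73333% = 0.0173333.
While 2.5% of the post-interest balance exceeds €20.00, each month B ← (B·(1+r))·(1 − 0.025), i.e. B shrinks by the factor (1+r)·0.975 = 0.9919.
This holds for months 1–310. Entering month 311 the balance is €781.91; 2.5% of the post-interest balance is now below €20.00, so the flat €20.00 minimum applies from here.
From month 311 a fixed €20.00 at rate r clears €781.91 in 66 more payments. Total: 310 + 66 = 376 months.

376 months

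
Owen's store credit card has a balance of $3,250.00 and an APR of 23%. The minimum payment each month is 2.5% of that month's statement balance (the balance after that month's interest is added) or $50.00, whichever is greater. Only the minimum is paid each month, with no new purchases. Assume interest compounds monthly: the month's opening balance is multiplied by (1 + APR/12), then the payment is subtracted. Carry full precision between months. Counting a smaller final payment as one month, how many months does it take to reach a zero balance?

154 months

Monthly rate r = 23%/12 = 1.91667% = 0.0191667.
While 2.5% of the post-interest balance exceeds $50.00, each month B ← (B·(1+r))·(1 − 0.025), i.e. B shrinks by the factor (1+r)·0.975 = 0.99369.
This holds for months 1–80. Entering month 81 the balance is $1,958.26; 2.5% of the post-interest balance is now below $50.00, so the flat $50.00 minimum applies from here.
From month 81 a fixed $50.00 at rate r clears $1,958.26 in 74 more payments. Total: 80 + 74 = 154 months.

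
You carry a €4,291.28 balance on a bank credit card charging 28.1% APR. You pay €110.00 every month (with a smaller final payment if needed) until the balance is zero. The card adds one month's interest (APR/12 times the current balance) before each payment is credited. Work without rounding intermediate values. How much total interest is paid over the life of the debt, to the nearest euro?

Monthly rate r = 28.1%/12 = 2.34167% = 0.0234167.
Payoff takes n = ⌈−ln(1 − rB₀/P)/ln(1+r)⌉ = ⌈105.755⌉ = 106 payments; the last is €83.24.
Total paid = 105·€110.00 + €83.24 = €11,633.24.
Total interest = total paid − principal = €11,633.24 − €4,291.28 = €7,341.96.

€7,342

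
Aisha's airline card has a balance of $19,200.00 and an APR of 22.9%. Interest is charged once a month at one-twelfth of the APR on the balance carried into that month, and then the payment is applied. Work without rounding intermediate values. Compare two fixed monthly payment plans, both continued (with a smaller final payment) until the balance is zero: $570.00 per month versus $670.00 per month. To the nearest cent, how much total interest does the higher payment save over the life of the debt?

Monthly rate r = 22.9%/12 = 1.90833% = 0.0190833.
At $570.00/mo: n = ⌈−ln(1 − rB₀/P)/ln(1+r)⌉ = 55 payments (last $263.32); total interest = total paid − $19,200.00 = $11,843.32.
At $670.00/mo: 42 payments (last $586.28); total interest $8,856.28.
Interest saved = $11,843.32 − $8,856.28 = $2,987.04.

$2,987.04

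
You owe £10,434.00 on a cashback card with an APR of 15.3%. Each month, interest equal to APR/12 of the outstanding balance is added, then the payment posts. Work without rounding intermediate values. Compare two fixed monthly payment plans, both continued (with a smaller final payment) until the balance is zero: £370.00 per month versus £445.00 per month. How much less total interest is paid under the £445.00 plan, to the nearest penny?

Monthly rate r = 15.3%/12 = 1.275% = 0.01275.
At £370.00/mo: n = ⌈−ln(1 − rB₀/P)/ln(1+r)⌉ = 36 payments (last £63.27); total interest = total paid − £10,434.00 = £2,579.27.
At £445.00/mo: 29 payments (last £15.38); total interest £2,041.38.
Interest saved = £2,579.27 − £2,041.38 = £537.89.

£537.89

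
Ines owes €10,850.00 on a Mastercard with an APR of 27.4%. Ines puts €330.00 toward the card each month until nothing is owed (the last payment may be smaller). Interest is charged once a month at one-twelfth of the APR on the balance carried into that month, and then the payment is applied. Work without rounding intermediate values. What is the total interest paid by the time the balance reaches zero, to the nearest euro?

Monthly rate r = 27.4%/12 = 2.28333% = 0.0228333.
Payoff takes n = ⌈−ln(1 − rB₀/P)/ln(1+r)⌉ = ⌈61.534⌉ = 62 payments; the last is €177.18.
Total paid = 61·€330.00 + €177.18 = €20,307.18.
Total interest = total paid − principal = €20,307.18 − €10,850.00 = €9,457.18.

€9,457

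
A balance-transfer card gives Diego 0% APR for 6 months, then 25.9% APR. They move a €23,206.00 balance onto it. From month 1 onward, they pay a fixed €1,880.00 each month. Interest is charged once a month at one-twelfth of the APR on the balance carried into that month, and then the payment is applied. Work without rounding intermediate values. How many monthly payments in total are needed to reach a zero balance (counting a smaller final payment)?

13 payments

Promo months 1–6 at r₀ = 0%/12 = 0; months 7+ at r₁ = 25.9%/12 = 0.0215833.
After month 6 (no interest yet): B = €23,206.00 − 6·€1,880.00 = €11,926.00.
Then at r₁ with €1,880.00/mo: n₂ = −ln(1 − r₁·B/P)/ln(1+r₁) ≈ 6.90 → 7 more payments.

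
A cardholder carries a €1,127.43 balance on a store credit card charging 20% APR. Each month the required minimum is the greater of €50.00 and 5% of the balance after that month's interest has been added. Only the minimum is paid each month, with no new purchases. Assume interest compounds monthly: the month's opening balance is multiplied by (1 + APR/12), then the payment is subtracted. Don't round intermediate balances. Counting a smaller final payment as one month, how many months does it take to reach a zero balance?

28 months

Monthly rate r = 20%/12 = 1.66667% = 0.0166667.
While 5% of the post-interest balance exceeds €50.00, each month B ← (B·(1+r))·(1 − 0.05), i.e. B shrinks by the factor (1+r)·0.95 = 0.96583.
This holds for months 1–4. Entering month 5 the balance is €981.07; 5% of the post-interest balance is now below €50.00, so the flat €50.00 minimum applies from here.
From month 5 a fixed €50.00 at rate r clears €981.07 in 24 more payments. Total: 4 + 24 = 28 months.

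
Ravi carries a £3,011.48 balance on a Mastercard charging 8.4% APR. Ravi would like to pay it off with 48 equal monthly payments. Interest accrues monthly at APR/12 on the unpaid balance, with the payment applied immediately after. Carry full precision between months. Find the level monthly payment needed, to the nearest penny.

£74.09

Monthly rate r = 8.4%/12 = 0.7% = 0.007.
Level-payment amortization: P = B₀·r / (1 − (1+r)^(−n)) = 3011.48·0.007 / (1 − 1.007^(−48)).
Denominator 1 − (1+r)^(−48) = 0.284539909.
P = 21.0804 / 0.284539909 ≈ 74.09.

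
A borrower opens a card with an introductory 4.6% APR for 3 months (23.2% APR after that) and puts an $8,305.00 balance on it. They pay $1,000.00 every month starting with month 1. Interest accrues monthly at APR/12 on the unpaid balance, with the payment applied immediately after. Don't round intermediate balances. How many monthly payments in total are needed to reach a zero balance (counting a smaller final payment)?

Promo months 1–3 at r₀ = 4.6%/12 = 0.00383333; months 4+ at r₁ = 23.2%/12 = 0.0193333.
After month 3: iterate B ← B·(1+r₀) − $1,000.00 for 3 months → $5,389.36.
Then at r₁ with $1,000.00/mo: n₂ = −ln(1 − r₁·B/P)/ln(1+r₁) ≈ 5.75 → 6 more payments.

9 payments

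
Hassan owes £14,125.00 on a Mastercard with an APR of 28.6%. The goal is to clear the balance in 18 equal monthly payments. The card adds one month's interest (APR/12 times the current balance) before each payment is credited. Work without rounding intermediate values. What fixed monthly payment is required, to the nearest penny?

Monthly rate r = 28.6%/12 = 2.38333% = 0.0238333.
Level-payment amortization: P = B₀·r / (1 − (1+r)^(−n)) = 14125.00·0.0238333 / (1 − 1.02383^(−18)).
Denominator 1 − (1+r)^(−18) = 0.345554884.
P = 336.646 / 0.345554884 ≈ 974.22.

£974.22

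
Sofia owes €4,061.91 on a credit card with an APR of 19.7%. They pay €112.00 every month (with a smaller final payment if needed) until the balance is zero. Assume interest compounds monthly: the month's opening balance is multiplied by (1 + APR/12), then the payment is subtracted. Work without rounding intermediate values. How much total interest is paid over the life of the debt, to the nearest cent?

€2,161.81

Monthly rate r = 19.7%/12 = 1.64167% = 0.0164167.
Payoff takes n = ⌈−ln(1 − rB₀/P)/ln(1+r)⌉ = ⌈55.567⌉ = 56 payments; the last is €63.72.
Total paid = 55·€112.00 + €63.72 = €6,223.72.
Total interest = total paid − principal = €6,223.72 − €4,061.91 = €2,161.81.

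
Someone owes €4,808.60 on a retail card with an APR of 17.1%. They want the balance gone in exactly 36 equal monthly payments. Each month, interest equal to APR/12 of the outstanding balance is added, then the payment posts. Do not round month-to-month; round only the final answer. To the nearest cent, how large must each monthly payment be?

Monthly rate r = 17.1%/12 = 1.425% = 0.01425.
Level-payment amortization: P = B₀·r / (1 − (1+r)^(−n)) = 4808.60·0.01425 / (1 − 1.01425^(−36)).
Denominator 1 − (1+r)^(−36) = 0.399131537.
P = 68.5226 / 0.399131537 ≈ 171.68.

€171.68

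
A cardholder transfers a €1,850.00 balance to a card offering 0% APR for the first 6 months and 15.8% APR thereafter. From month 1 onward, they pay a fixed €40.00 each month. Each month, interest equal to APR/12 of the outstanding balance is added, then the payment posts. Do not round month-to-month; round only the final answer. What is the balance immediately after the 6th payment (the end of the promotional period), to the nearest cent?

€1,610.00

Promo months 1–6 at r₀ = 0%/12 = 0; months 7+ at r₁ = 15.8%/12 = 0.0131667.
After month 6 (no interest yet): B = €1,850.00 − 6·€40.00 = €1,610.00.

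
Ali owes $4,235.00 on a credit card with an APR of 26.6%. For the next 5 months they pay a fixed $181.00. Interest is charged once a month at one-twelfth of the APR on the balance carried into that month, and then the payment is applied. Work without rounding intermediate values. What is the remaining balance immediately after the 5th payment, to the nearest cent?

$3,779.63

Monthly rate r = 26.6%/12 = 2.21667% = 0.0221667.
Each month: B ← B·(1+r) − $181.00.
Month 1: interest $93.88; balance after payment $4,147.88.
Month 2: interest $91.94; balance after payment $4,058.82.
Month 3: interest $89.97; balance after payment $3,967.79.
Month 4: interest $87.95; balance after payment $3,874.74.
Month 5: interest $85.89; balance after payment $3,779.63.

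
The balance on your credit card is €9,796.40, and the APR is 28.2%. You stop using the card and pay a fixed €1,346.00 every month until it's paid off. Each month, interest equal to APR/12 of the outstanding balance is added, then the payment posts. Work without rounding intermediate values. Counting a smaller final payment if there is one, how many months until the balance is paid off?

9 months

Monthly rate r = 28.2%/12 = 2.35% = 0.0235.
Recurrence: B ← B·(1+r) − €1,346.00.
Month 1: interest €230.22; balance after payment €8,680.62.
Month 2: interest €203.99; balance after payment €7,538.61.
Closed form: n = −ln(1 − rB₀/P)/ln(1+r) = −ln(0.82896)/ln(1.0235) ≈ 8.076, so the balance reaches zero during payment 9.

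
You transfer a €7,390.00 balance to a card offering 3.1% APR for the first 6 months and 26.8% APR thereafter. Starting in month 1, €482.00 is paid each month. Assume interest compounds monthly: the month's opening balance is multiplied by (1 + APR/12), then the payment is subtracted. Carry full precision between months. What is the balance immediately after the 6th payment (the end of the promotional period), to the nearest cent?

Promo months 1–6 at r₀ = 3.1%/12 = 0.00258333; months 7+ at r₁ = 26.8%/12 = 0.0223333.
After month 6: iterate B ← B·(1+r₀) − €482.00 for 6 months → €4,594.55.

€4,594.55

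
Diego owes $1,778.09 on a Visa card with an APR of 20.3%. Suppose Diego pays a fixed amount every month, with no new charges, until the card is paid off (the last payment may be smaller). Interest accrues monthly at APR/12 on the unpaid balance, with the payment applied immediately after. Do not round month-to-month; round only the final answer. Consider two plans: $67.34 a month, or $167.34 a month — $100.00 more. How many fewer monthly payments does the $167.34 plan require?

Monthly rate r = 20.3%/12 = 1.69167% = 0.0169167.
At $67.34/mo: n = ⌈−ln(1 − rB₀/P)/ln(1+r)⌉ = 36 payments (last $18.92); total interest = total paid − $1,778.09 = $597.73.
At $167.34/mo: 12 payments (last $136.07); total interest $198.72.
Payments saved = 36 − 12 = 24.

24 fewer payments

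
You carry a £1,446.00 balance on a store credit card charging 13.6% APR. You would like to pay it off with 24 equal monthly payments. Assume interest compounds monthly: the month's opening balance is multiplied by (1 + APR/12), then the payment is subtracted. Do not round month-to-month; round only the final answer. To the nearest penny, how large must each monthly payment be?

Monthly rate r = 13.6%/12 = 1.13333% = 0.0113333.
Level-payment amortization: P = B₀·r / (1 − (1+r)^(−n)) = 1446.00·0.0113333 / (1 − 1.01133^(−24)).
Denominator 1 − (1+r)^(−24) = 0.236979373.
P = 16.388 / 0.236979373 ≈ 69.15.

£69.15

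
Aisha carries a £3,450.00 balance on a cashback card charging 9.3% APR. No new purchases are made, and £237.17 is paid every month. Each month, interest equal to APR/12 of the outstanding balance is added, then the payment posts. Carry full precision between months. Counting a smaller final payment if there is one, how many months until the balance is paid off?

Monthly rate r = 9.3%/12 = 0.775% = 0.00775.
Recurrence: B ← B·(1+r) − £237.17.
Month 1: interest £26.74; balance after payment £3,239.57.
Month 2: interest £25.11; balance after payment £3,027.50.
Closed form: n = −ln(1 − rB₀/P)/ln(1+r) = −ln(0.88726)/ln(1.00775) ≈ 15.494, so the balance reaches zero during payment 16.

16 months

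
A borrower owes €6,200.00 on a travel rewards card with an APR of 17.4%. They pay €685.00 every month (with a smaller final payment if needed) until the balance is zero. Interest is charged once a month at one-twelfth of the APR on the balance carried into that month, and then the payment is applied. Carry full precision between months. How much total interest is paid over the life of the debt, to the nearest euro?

Monthly rate r = 17.4%/12 = 1.45% = 0.0145.
Payoff takes n = ⌈−ln(1 − rB₀/P)/ln(1+r)⌉ = ⌈9.773⌉ = 10 payments; the last is €530.30.
Total paid = 9·€685.00 + €530.30 = €6,695.30.
Total interest = total paid − principal = €6,695.30 − €6,200.00 = €495.30.

€495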